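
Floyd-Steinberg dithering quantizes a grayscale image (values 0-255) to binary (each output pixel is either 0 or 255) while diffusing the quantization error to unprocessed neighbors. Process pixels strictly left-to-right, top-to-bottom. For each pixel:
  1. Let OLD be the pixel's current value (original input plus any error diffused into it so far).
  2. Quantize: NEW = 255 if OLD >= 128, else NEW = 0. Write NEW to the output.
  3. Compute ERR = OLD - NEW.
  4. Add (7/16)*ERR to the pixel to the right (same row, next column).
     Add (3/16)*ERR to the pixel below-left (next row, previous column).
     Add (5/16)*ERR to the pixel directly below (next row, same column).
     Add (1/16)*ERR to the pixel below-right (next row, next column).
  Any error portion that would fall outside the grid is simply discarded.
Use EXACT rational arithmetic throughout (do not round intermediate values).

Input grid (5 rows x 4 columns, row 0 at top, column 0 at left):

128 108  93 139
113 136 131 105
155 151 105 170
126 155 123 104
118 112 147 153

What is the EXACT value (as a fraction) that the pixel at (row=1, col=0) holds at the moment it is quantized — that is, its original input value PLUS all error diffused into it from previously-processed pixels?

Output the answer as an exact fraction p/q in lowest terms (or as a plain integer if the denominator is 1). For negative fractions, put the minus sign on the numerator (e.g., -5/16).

(0,0): OLD=128 → NEW=255, ERR=-127
(0,1): OLD=839/16 → NEW=0, ERR=839/16
(0,2): OLD=29681/256 → NEW=0, ERR=29681/256
(0,3): OLD=777111/4096 → NEW=255, ERR=-267369/4096
(1,0): OLD=21285/256 → NEW=0, ERR=21285/256
Target (1,0): original=113, with diffused error = 21285/256

Answer: 21285/256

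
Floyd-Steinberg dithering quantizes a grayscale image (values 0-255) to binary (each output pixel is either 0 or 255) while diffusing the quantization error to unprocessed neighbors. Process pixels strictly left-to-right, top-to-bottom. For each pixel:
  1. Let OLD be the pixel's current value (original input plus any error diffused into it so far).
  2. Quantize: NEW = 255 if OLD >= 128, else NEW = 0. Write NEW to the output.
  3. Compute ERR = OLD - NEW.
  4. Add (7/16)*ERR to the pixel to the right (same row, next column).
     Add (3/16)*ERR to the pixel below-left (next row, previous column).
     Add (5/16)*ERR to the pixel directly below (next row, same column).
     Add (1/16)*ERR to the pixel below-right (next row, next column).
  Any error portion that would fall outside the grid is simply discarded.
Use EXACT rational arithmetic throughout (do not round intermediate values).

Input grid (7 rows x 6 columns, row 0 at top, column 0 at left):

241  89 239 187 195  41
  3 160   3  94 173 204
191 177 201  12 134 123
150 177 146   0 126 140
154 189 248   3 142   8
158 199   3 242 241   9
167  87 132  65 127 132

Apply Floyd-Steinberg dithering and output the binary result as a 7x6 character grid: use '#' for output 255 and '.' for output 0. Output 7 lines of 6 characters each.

(0,0): OLD=241 → NEW=255, ERR=-14
(0,1): OLD=663/8 → NEW=0, ERR=663/8
(0,2): OLD=35233/128 → NEW=255, ERR=2593/128
(0,3): OLD=401127/2048 → NEW=255, ERR=-121113/2048
(0,4): OLD=5541969/32768 → NEW=255, ERR=-2813871/32768
(0,5): OLD=1798711/524288 → NEW=0, ERR=1798711/524288
(1,0): OLD=1813/128 → NEW=0, ERR=1813/128
(1,1): OLD=199699/1024 → NEW=255, ERR=-61421/1024
(1,2): OLD=-747761/32768 → NEW=0, ERR=-747761/32768
(1,3): OLD=6645475/131072 → NEW=0, ERR=6645475/131072
(1,4): OLD=1386584009/8388608 → NEW=255, ERR=-752511031/8388608
(1,5): OLD=21536385199/134217728 → NEW=255, ERR=-12689135441/134217728
(2,0): OLD=3017601/16384 → NEW=255, ERR=-1160319/16384
(2,1): OLD=64947995/524288 → NEW=0, ERR=64947995/524288
(2,2): OLD=2129223441/8388608 → NEW=255, ERR=-9871599/8388608
(2,3): OLD=609551817/67108864 → NEW=0, ERR=609551817/67108864
(2,4): OLD=204833211867/2147483648 → NEW=0, ERR=204833211867/2147483648
(2,5): OLD=4452306643117/34359738368 → NEW=255, ERR=-4309426640723/34359738368
(3,0): OLD=1267484145/8388608 → NEW=255, ERR=-871610895/8388608
(3,1): OLD=11113701533/67108864 → NEW=255, ERR=-5999058787/67108864
(3,2): OLD=62260014823/536870912 → NEW=0, ERR=62260014823/536870912
(3,3): OLD=2452781212021/34359738368 → NEW=0, ERR=2452781212021/34359738368
(3,4): OLD=45104584295765/274877906944 → NEW=255, ERR=-24989281974955/274877906944
(3,5): OLD=294643123219931/4398046511104 → NEW=0, ERR=294643123219931/4398046511104
(4,0): OLD=112494628735/1073741824 → NEW=0, ERR=112494628735/1073741824
(4,1): OLD=3816526868339/17179869184 → NEW=255, ERR=-564339773581/17179869184
(4,2): OLD=152648715294569/549755813888 → NEW=255, ERR=12460982753129/549755813888
(4,3): OLD=223656218629229/8796093022208 → NEW=0, ERR=223656218629229/8796093022208
(4,4): OLD=19947802490465341/140737488355328 → NEW=255, ERR=-15940257040143299/140737488355328
(4,5): OLD=-59219013427509109/2251799813685248 → NEW=0, ERR=-59219013427509109/2251799813685248
(5,0): OLD=50737260275209/274877906944 → NEW=255, ERR=-19356605995511/274877906944
(5,1): OLD=1484115861880985/8796093022208 → NEW=255, ERR=-758887858782055/8796093022208
(5,2): OLD=-1755548617171933/70368744177664 → NEW=0, ERR=-1755548617171933/70368744177664
(5,3): OLD=493619612226132401/2251799813685248 → NEW=255, ERR=-80589340263605839/2251799813685248
(5,4): OLD=840399136025020849/4503599627370496 → NEW=255, ERR=-308018768954455631/4503599627370496
(5,5): OLD=-2609891395899514651/72057594037927936 → NEW=0, ERR=-2609891395899514651/72057594037927936
(6,0): OLD=18129440019711851/140737488355328 → NEW=255, ERR=-17758619510896789/140737488355328
(6,1): OLD=-9558655460958577/2251799813685248 → NEW=0, ERR=-9558655460958577/2251799813685248
(6,2): OLD=992989881722500215/9007199254740992 → NEW=0, ERR=992989881722500215/9007199254740992
(6,3): OLD=12633806754991275195/144115188075855872 → NEW=0, ERR=12633806754991275195/144115188075855872
(6,4): OLD=311178640270097295707/2305843009213693952 → NEW=255, ERR=-276811327079394662053/2305843009213693952
(6,5): OLD=2356972912854955365021/36893488147419103232 → NEW=0, ERR=2356972912854955365021/36893488147419103232
Row 0: #.###.
Row 1: .#..##
Row 2: #.#..#
Row 3: ##..#.
Row 4: .##.#.
Row 5: ##.##.
Row 6: #...#.

Answer: #.###.
.#..##
#.#..#
##..#.
.##.#.
##.##.
#...#.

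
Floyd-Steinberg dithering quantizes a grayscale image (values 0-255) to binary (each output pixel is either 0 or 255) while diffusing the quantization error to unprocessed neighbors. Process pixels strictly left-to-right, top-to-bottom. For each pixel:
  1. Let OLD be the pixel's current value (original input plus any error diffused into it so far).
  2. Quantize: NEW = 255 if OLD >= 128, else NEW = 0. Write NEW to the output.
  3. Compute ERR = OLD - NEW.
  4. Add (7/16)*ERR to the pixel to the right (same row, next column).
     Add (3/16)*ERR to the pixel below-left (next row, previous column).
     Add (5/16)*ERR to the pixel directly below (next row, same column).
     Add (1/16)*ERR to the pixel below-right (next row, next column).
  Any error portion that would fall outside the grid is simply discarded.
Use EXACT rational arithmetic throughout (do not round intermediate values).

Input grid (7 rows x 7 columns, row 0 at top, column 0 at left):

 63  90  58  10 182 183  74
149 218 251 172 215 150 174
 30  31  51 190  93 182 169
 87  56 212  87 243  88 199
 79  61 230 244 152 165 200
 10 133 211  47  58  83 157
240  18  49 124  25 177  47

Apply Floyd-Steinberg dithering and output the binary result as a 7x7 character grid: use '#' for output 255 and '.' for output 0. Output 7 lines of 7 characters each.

Answer: ....##.
#####.#
...#.##
..#.#.#
#.#####
.##...#
#..#.#.

Derivation:
(0,0): OLD=63 → NEW=0, ERR=63
(0,1): OLD=1881/16 → NEW=0, ERR=1881/16
(0,2): OLD=28015/256 → NEW=0, ERR=28015/256
(0,3): OLD=237065/4096 → NEW=0, ERR=237065/4096
(0,4): OLD=13587007/65536 → NEW=255, ERR=-3124673/65536
(0,5): OLD=170016697/1048576 → NEW=255, ERR=-97370183/1048576
(0,6): OLD=559922703/16777216 → NEW=0, ERR=559922703/16777216
(1,0): OLD=48827/256 → NEW=255, ERR=-16453/256
(1,1): OLD=514205/2048 → NEW=255, ERR=-8035/2048
(1,2): OLD=19770977/65536 → NEW=255, ERR=3059297/65536
(1,3): OLD=54633293/262144 → NEW=255, ERR=-12213427/262144
(1,4): OLD=2783729735/16777216 → NEW=255, ERR=-1494460345/16777216
(1,5): OLD=11447166583/134217728 → NEW=0, ERR=11447166583/134217728
(1,6): OLD=463725845529/2147483648 → NEW=255, ERR=-83882484711/2147483648
(2,0): OLD=300815/32768 → NEW=0, ERR=300815/32768
(2,1): OLD=40397589/1048576 → NEW=0, ERR=40397589/1048576
(2,2): OLD=1232489855/16777216 → NEW=0, ERR=1232489855/16777216
(2,3): OLD=26010833991/134217728 → NEW=255, ERR=-8214686649/134217728
(2,4): OLD=55261492023/1073741824 → NEW=0, ERR=55261492023/1073741824
(2,5): OLD=7499968219645/34359738368 → NEW=255, ERR=-1261765064195/34359738368
(2,6): OLD=80296252966075/549755813888 → NEW=255, ERR=-59891479575365/549755813888
(3,0): OLD=1628940959/16777216 → NEW=0, ERR=1628940959/16777216
(3,1): OLD=16759133107/134217728 → NEW=0, ERR=16759133107/134217728
(3,2): OLD=301203445385/1073741824 → NEW=255, ERR=27399280265/1073741824
(3,3): OLD=400629985423/4294967296 → NEW=0, ERR=400629985423/4294967296
(3,4): OLD=158979525707423/549755813888 → NEW=255, ERR=18791793165983/549755813888
(3,5): OLD=326638489085133/4398046511104 → NEW=0, ERR=326638489085133/4398046511104
(3,6): OLD=13732684403719507/70368744177664 → NEW=255, ERR=-4211345361584813/70368744177664
(4,0): OLD=285086245873/2147483648 → NEW=255, ERR=-262522084367/2147483648
(4,1): OLD=1971920222781/34359738368 → NEW=0, ERR=1971920222781/34359738368
(4,2): OLD=158536621321651/549755813888 → NEW=255, ERR=18348888780211/549755813888
(4,3): OLD=1300747960272289/4398046511104 → NEW=255, ERR=179246099940769/4398046511104
(4,4): OLD=7046302056779091/35184372088832 → NEW=255, ERR=-1925712825873069/35184372088832
(4,5): OLD=174715897634112019/1125899906842624 → NEW=255, ERR=-112388578610757101/1125899906842624
(4,6): OLD=2562871475900106101/18014398509481984 → NEW=255, ERR=-2030800144017799819/18014398509481984
(5,0): OLD=-9588447942137/549755813888 → NEW=0, ERR=-9588447942137/549755813888
(5,1): OLD=624177933461933/4398046511104 → NEW=255, ERR=-497323926869587/4398046511104
(5,2): OLD=6445318586473355/35184372088832 → NEW=255, ERR=-2526696296178805/35184372088832
(5,3): OLD=5669404069747543/281474976710656 → NEW=0, ERR=5669404069747543/281474976710656
(5,4): OLD=604185641115760797/18014398509481984 → NEW=0, ERR=604185641115760797/18014398509481984
(5,5): OLD=6041484510320710733/144115188075855872 → NEW=0, ERR=6041484510320710733/144115188075855872
(5,6): OLD=308690000195906023907/2305843009213693952 → NEW=255, ERR=-279299967153585933853/2305843009213693952
(6,0): OLD=15012988904345119/70368744177664 → NEW=255, ERR=-2931040860959201/70368744177664
(6,1): OLD=-56424500966780501/1125899906842624 → NEW=0, ERR=-56424500966780501/1125899906842624
(6,2): OLD=24180536366901153/18014398509481984 → NEW=0, ERR=24180536366901153/18014398509481984
(6,3): OLD=19121464059701756159/144115188075855872 → NEW=255, ERR=-17627908899641491201/144115188075855872
(6,4): OLD=-2569334125980597939/288230376151711744 → NEW=0, ERR=-2569334125980597939/288230376151711744
(6,5): OLD=6109019312465984226577/36893488147419103232 → NEW=255, ERR=-3298820165125887097583/36893488147419103232
(6,6): OLD=-16145215406666816813209/590295810358705651712 → NEW=0, ERR=-16145215406666816813209/590295810358705651712
Row 0: ....##.
Row 1: #####.#
Row 2: ...#.##
Row 3: ..#.#.#
Row 4: #.#####
Row 5: .##...#
Row 6: #..#.#.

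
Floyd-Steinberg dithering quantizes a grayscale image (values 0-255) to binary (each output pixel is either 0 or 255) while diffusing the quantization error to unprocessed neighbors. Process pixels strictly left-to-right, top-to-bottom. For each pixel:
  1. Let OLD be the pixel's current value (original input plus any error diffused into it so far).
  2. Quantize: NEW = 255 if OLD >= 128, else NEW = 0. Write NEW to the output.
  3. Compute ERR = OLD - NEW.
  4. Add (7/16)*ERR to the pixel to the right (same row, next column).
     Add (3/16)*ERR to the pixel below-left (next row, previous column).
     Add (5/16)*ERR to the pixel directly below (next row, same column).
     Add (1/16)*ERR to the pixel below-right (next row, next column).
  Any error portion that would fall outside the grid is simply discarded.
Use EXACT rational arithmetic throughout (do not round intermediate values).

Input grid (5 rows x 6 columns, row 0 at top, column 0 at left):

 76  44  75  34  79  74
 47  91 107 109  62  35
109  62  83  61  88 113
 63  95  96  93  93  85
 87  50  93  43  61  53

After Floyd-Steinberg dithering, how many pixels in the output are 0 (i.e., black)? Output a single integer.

Answer: 22

Derivation:
(0,0): OLD=76 → NEW=0, ERR=76
(0,1): OLD=309/4 → NEW=0, ERR=309/4
(0,2): OLD=6963/64 → NEW=0, ERR=6963/64
(0,3): OLD=83557/1024 → NEW=0, ERR=83557/1024
(0,4): OLD=1879235/16384 → NEW=0, ERR=1879235/16384
(0,5): OLD=32553301/262144 → NEW=0, ERR=32553301/262144
(1,0): OLD=5455/64 → NEW=0, ERR=5455/64
(1,1): OLD=90921/512 → NEW=255, ERR=-39639/512
(1,2): OLD=2084957/16384 → NEW=0, ERR=2084957/16384
(1,3): OLD=14318297/65536 → NEW=255, ERR=-2393383/65536
(1,4): OLD=462421419/4194304 → NEW=0, ERR=462421419/4194304
(1,5): OLD=8671108413/67108864 → NEW=255, ERR=-8441651907/67108864
(2,0): OLD=992211/8192 → NEW=0, ERR=992211/8192
(2,1): OLD=31452993/262144 → NEW=0, ERR=31452993/262144
(2,2): OLD=686078979/4194304 → NEW=255, ERR=-383468541/4194304
(2,3): OLD=1282245803/33554432 → NEW=0, ERR=1282245803/33554432
(2,4): OLD=121658655361/1073741824 → NEW=0, ERR=121658655361/1073741824
(2,5): OLD=2235983536023/17179869184 → NEW=255, ERR=-2144883105897/17179869184
(3,0): OLD=517353891/4194304 → NEW=0, ERR=517353891/4194304
(3,1): OLD=5935332583/33554432 → NEW=255, ERR=-2621047577/33554432
(3,2): OLD=12863126693/268435456 → NEW=0, ERR=12863126693/268435456
(3,3): OLD=2429862729583/17179869184 → NEW=255, ERR=-1951003912337/17179869184
(3,4): OLD=7930585460879/137438953472 → NEW=0, ERR=7930585460879/137438953472
(3,5): OLD=172208058598401/2199023255552 → NEW=0, ERR=172208058598401/2199023255552
(4,0): OLD=59538782253/536870912 → NEW=0, ERR=59538782253/536870912
(4,1): OLD=779984457417/8589934592 → NEW=0, ERR=779984457417/8589934592
(4,2): OLD=33404640194955/274877906944 → NEW=0, ERR=33404640194955/274877906944
(4,3): OLD=327623522854103/4398046511104 → NEW=0, ERR=327623522854103/4398046511104
(4,4): OLD=8388543078588999/70368744177664 → NEW=0, ERR=8388543078588999/70368744177664
(4,5): OLD=150006245744496273/1125899906842624 → NEW=255, ERR=-137098230500372847/1125899906842624
Output grid:
  Row 0: ......  (6 black, running=6)
  Row 1: .#.#.#  (3 black, running=9)
  Row 2: ..#..#  (4 black, running=13)
  Row 3: .#.#..  (4 black, running=17)
  Row 4: .....#  (5 black, running=22)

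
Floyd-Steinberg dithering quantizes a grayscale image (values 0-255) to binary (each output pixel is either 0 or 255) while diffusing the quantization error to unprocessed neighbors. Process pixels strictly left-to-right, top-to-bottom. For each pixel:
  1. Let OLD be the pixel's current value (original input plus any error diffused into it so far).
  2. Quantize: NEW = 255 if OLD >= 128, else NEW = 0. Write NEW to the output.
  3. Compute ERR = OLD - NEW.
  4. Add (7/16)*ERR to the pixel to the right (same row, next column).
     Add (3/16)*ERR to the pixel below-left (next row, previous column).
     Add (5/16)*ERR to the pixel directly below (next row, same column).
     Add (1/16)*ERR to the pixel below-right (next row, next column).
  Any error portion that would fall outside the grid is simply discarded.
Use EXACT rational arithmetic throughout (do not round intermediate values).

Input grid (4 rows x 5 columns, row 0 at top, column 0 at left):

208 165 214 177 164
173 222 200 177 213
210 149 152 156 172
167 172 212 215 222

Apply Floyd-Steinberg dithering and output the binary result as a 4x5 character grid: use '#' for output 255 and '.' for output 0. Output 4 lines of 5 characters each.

(0,0): OLD=208 → NEW=255, ERR=-47
(0,1): OLD=2311/16 → NEW=255, ERR=-1769/16
(0,2): OLD=42401/256 → NEW=255, ERR=-22879/256
(0,3): OLD=564839/4096 → NEW=255, ERR=-479641/4096
(0,4): OLD=7390417/65536 → NEW=0, ERR=7390417/65536
(1,0): OLD=35221/256 → NEW=255, ERR=-30059/256
(1,1): OLD=238355/2048 → NEW=0, ERR=238355/2048
(1,2): OLD=12722063/65536 → NEW=255, ERR=-3989617/65536
(1,3): OLD=33903395/262144 → NEW=255, ERR=-32943325/262144
(1,4): OLD=779894793/4194304 → NEW=255, ERR=-289652727/4194304
(2,0): OLD=6393985/32768 → NEW=255, ERR=-1961855/32768
(2,1): OLD=147244699/1048576 → NEW=255, ERR=-120142181/1048576
(2,2): OLD=1116690065/16777216 → NEW=0, ERR=1116690065/16777216
(2,3): OLD=34653722915/268435456 → NEW=255, ERR=-33797318365/268435456
(2,4): OLD=375730308917/4294967296 → NEW=0, ERR=375730308917/4294967296
(3,0): OLD=2127471729/16777216 → NEW=0, ERR=2127471729/16777216
(3,1): OLD=26898713245/134217728 → NEW=255, ERR=-7326807395/134217728
(3,2): OLD=765144614991/4294967296 → NEW=255, ERR=-330072045489/4294967296
(3,3): OLD=1396682661751/8589934592 → NEW=255, ERR=-793750659209/8589934592
(3,4): OLD=27630981957811/137438953472 → NEW=255, ERR=-7415951177549/137438953472
Row 0: ####.
Row 1: #.###
Row 2: ##.#.
Row 3: .####

Answer: ####.
#.###
##.#.
.####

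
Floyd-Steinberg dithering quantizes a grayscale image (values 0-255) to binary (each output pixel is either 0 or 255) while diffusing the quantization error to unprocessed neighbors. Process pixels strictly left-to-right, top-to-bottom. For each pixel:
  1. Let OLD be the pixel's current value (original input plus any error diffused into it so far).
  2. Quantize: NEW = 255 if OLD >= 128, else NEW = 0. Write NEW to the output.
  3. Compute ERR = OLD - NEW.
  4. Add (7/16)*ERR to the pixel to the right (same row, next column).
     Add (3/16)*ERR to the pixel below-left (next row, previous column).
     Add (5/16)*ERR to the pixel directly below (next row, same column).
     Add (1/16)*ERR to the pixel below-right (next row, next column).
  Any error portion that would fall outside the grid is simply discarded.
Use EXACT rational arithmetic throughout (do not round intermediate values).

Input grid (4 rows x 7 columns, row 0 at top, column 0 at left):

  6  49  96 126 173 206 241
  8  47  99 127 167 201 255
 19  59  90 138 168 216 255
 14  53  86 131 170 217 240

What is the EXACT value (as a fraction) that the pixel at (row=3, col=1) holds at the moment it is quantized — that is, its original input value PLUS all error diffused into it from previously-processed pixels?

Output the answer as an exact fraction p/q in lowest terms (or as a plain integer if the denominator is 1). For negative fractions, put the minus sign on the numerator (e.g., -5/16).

Answer: 8448121567/67108864

Derivation:
(0,0): OLD=6 → NEW=0, ERR=6
(0,1): OLD=413/8 → NEW=0, ERR=413/8
(0,2): OLD=15179/128 → NEW=0, ERR=15179/128
(0,3): OLD=364301/2048 → NEW=255, ERR=-157939/2048
(0,4): OLD=4563291/32768 → NEW=255, ERR=-3792549/32768
(0,5): OLD=81455485/524288 → NEW=255, ERR=-52237955/524288
(0,6): OLD=1655988843/8388608 → NEW=255, ERR=-483106197/8388608
(1,0): OLD=2503/128 → NEW=0, ERR=2503/128
(1,1): OLD=96561/1024 → NEW=0, ERR=96561/1024
(1,2): OLD=5442117/32768 → NEW=255, ERR=-2913723/32768
(1,3): OLD=6515393/131072 → NEW=0, ERR=6515393/131072
(1,4): OLD=1082778371/8388608 → NEW=255, ERR=-1056316669/8388608
(1,5): OLD=6492149555/67108864 → NEW=0, ERR=6492149555/67108864
(1,6): OLD=293238505885/1073741824 → NEW=255, ERR=19434340765/1073741824
(2,0): OLD=701099/16384 → NEW=0, ERR=701099/16384
(2,1): OLD=48097737/524288 → NEW=0, ERR=48097737/524288
(2,2): OLD=986184987/8388608 → NEW=0, ERR=986184987/8388608
(2,3): OLD=11797702019/67108864 → NEW=255, ERR=-5315058301/67108864
(2,4): OLD=61871440723/536870912 → NEW=0, ERR=61871440723/536870912
(2,5): OLD=5019518366929/17179869184 → NEW=255, ERR=638651725009/17179869184
(2,6): OLD=77781165893063/274877906944 → NEW=255, ERR=7687299622343/274877906944
(3,0): OLD=373909563/8388608 → NEW=0, ERR=373909563/8388608
(3,1): OLD=8448121567/67108864 → NEW=0, ERR=8448121567/67108864
Target (3,1): original=53, with diffused error = 8448121567/67108864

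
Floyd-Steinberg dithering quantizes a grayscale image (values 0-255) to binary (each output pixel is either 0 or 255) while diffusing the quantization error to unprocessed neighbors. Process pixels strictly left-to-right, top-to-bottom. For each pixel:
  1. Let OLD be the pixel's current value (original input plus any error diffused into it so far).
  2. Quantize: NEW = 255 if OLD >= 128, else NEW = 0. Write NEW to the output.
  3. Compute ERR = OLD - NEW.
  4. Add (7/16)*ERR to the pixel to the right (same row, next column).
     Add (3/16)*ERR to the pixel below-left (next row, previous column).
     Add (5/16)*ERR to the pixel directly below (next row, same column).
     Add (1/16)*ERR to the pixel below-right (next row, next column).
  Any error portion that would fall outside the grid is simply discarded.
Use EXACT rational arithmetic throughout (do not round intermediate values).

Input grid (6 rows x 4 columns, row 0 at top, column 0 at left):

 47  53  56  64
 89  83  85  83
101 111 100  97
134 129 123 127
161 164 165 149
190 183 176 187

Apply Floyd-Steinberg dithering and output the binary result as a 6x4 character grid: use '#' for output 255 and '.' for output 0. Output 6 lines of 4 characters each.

(0,0): OLD=47 → NEW=0, ERR=47
(0,1): OLD=1177/16 → NEW=0, ERR=1177/16
(0,2): OLD=22575/256 → NEW=0, ERR=22575/256
(0,3): OLD=420169/4096 → NEW=0, ERR=420169/4096
(1,0): OLD=30075/256 → NEW=0, ERR=30075/256
(1,1): OLD=362205/2048 → NEW=255, ERR=-160035/2048
(1,2): OLD=6697889/65536 → NEW=0, ERR=6697889/65536
(1,3): OLD=173309751/1048576 → NEW=255, ERR=-94077129/1048576
(2,0): OLD=4032463/32768 → NEW=0, ERR=4032463/32768
(2,1): OLD=175033685/1048576 → NEW=255, ERR=-92353195/1048576
(2,2): OLD=150363881/2097152 → NEW=0, ERR=150363881/2097152
(2,3): OLD=3580888229/33554432 → NEW=0, ERR=3580888229/33554432
(3,0): OLD=2616281439/16777216 → NEW=255, ERR=-1661908641/16777216
(3,1): OLD=21279911937/268435456 → NEW=0, ERR=21279911937/268435456
(3,2): OLD=835772144383/4294967296 → NEW=255, ERR=-259444516097/4294967296
(3,3): OLD=9510975627641/68719476736 → NEW=255, ERR=-8012490940039/68719476736
(4,0): OLD=622376779187/4294967296 → NEW=255, ERR=-472839881293/4294967296
(4,1): OLD=4229362905113/34359738368 → NEW=0, ERR=4229362905113/34359738368
(4,2): OLD=201285122602617/1099511627776 → NEW=255, ERR=-79090342480263/1099511627776
(4,3): OLD=1360186251932191/17592186044416 → NEW=0, ERR=1360186251932191/17592186044416
(5,0): OLD=98228098102339/549755813888 → NEW=255, ERR=-41959634439101/549755813888
(5,1): OLD=2950315191746997/17592186044416 → NEW=255, ERR=-1535692249579083/17592186044416
(5,2): OLD=1209641103712977/8796093022208 → NEW=255, ERR=-1033362616950063/8796093022208
(5,3): OLD=43704229787568537/281474976710656 → NEW=255, ERR=-28071889273648743/281474976710656
Row 0: ....
Row 1: .#.#
Row 2: .#..
Row 3: #.##
Row 4: #.#.
Row 5: ####

Answer: ....
.#.#
.#..
#.##
#.#.
####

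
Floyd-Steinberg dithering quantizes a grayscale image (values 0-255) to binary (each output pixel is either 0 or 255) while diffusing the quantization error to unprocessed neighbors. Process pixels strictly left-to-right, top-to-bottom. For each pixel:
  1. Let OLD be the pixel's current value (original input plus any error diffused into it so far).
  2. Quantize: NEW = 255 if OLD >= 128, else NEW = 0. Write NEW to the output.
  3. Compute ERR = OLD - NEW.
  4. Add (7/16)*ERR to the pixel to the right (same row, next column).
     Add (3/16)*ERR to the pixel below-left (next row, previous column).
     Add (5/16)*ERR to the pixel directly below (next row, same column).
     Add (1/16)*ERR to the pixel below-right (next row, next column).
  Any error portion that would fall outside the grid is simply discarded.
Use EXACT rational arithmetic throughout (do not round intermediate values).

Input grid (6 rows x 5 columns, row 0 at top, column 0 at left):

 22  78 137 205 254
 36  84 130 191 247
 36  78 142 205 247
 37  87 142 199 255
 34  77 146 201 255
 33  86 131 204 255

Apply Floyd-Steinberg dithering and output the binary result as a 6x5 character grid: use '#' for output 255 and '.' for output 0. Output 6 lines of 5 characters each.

Answer: ..###
..#.#
.#.##
..###
..###
.#.##

Derivation:
(0,0): OLD=22 → NEW=0, ERR=22
(0,1): OLD=701/8 → NEW=0, ERR=701/8
(0,2): OLD=22443/128 → NEW=255, ERR=-10197/128
(0,3): OLD=348461/2048 → NEW=255, ERR=-173779/2048
(0,4): OLD=7106619/32768 → NEW=255, ERR=-1249221/32768
(1,0): OLD=7591/128 → NEW=0, ERR=7591/128
(1,1): OLD=126737/1024 → NEW=0, ERR=126737/1024
(1,2): OLD=4876517/32768 → NEW=255, ERR=-3479323/32768
(1,3): OLD=13880833/131072 → NEW=0, ERR=13880833/131072
(1,4): OLD=579056099/2097152 → NEW=255, ERR=44282339/2097152
(2,0): OLD=1273675/16384 → NEW=0, ERR=1273675/16384
(2,1): OLD=70509161/524288 → NEW=255, ERR=-63184279/524288
(2,2): OLD=702005883/8388608 → NEW=0, ERR=702005883/8388608
(2,3): OLD=36511223361/134217728 → NEW=255, ERR=2285702721/134217728
(2,4): OLD=574812701575/2147483648 → NEW=255, ERR=27204371335/2147483648
(3,0): OLD=324613659/8388608 → NEW=0, ERR=324613659/8388608
(3,1): OLD=5826317439/67108864 → NEW=0, ERR=5826317439/67108864
(3,2): OLD=433353525541/2147483648 → NEW=255, ERR=-114254804699/2147483648
(3,3): OLD=810248392509/4294967296 → NEW=255, ERR=-284968267971/4294967296
(3,4): OLD=15873874892305/68719476736 → NEW=255, ERR=-1649591675375/68719476736
(4,0): OLD=66970720693/1073741824 → NEW=0, ERR=66970720693/1073741824
(4,1): OLD=4255837416885/34359738368 → NEW=0, ERR=4255837416885/34359738368
(4,2): OLD=97058662467387/549755813888 → NEW=255, ERR=-43129070074053/549755813888
(4,3): OLD=1214892085232053/8796093022208 → NEW=255, ERR=-1028111635430987/8796093022208
(4,4): OLD=27051924397547123/140737488355328 → NEW=255, ERR=-8836135133061517/140737488355328
(5,0): OLD=41624769419839/549755813888 → NEW=0, ERR=41624769419839/549755813888
(5,1): OLD=646603088986109/4398046511104 → NEW=255, ERR=-474898771345411/4398046511104
(5,2): OLD=6342862042217573/140737488355328 → NEW=0, ERR=6342862042217573/140737488355328
(5,3): OLD=95992204528673131/562949953421312 → NEW=255, ERR=-47560033593761429/562949953421312
(5,4): OLD=1721393727473809449/9007199254740992 → NEW=255, ERR=-575442082485143511/9007199254740992
Row 0: ..###
Row 1: ..#.#
Row 2: .#.##
Row 3: ..###
Row 4: ..###
Row 5: .#.##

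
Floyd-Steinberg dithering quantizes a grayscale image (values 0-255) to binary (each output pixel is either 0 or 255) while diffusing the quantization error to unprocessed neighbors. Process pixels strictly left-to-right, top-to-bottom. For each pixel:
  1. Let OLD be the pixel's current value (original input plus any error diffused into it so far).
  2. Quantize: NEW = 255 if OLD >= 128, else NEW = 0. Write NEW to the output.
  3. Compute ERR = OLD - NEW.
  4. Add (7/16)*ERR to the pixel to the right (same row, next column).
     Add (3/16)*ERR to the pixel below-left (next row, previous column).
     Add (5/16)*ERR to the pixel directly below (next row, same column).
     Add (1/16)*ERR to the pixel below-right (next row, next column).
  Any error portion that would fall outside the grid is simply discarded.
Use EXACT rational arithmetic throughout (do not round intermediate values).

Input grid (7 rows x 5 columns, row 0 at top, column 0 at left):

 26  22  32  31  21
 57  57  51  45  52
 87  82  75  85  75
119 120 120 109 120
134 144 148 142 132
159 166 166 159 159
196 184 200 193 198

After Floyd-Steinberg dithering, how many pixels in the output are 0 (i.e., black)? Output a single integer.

(0,0): OLD=26 → NEW=0, ERR=26
(0,1): OLD=267/8 → NEW=0, ERR=267/8
(0,2): OLD=5965/128 → NEW=0, ERR=5965/128
(0,3): OLD=105243/2048 → NEW=0, ERR=105243/2048
(0,4): OLD=1424829/32768 → NEW=0, ERR=1424829/32768
(1,0): OLD=9137/128 → NEW=0, ERR=9137/128
(1,1): OLD=111639/1024 → NEW=0, ERR=111639/1024
(1,2): OLD=4095395/32768 → NEW=0, ERR=4095395/32768
(1,3): OLD=16620423/131072 → NEW=0, ERR=16620423/131072
(1,4): OLD=260626997/2097152 → NEW=0, ERR=260626997/2097152
(2,0): OLD=2125805/16384 → NEW=255, ERR=-2052115/16384
(2,1): OLD=46749503/524288 → NEW=0, ERR=46749503/524288
(2,2): OLD=1540627965/8388608 → NEW=255, ERR=-598467075/8388608
(2,3): OLD=16713717799/134217728 → NEW=0, ERR=16713717799/134217728
(2,4): OLD=378477250385/2147483648 → NEW=255, ERR=-169131079855/2147483648
(3,0): OLD=810154461/8388608 → NEW=0, ERR=810154461/8388608
(3,1): OLD=11335542361/67108864 → NEW=255, ERR=-5777217959/67108864
(3,2): OLD=191048646499/2147483648 → NEW=0, ERR=191048646499/2147483648
(3,3): OLD=719881077595/4294967296 → NEW=255, ERR=-375335582885/4294967296
(3,4): OLD=4462516299143/68719476736 → NEW=0, ERR=4462516299143/68719476736
(4,0): OLD=158955928979/1073741824 → NEW=255, ERR=-114848236141/1073741824
(4,1): OLD=3196117627091/34359738368 → NEW=0, ERR=3196117627091/34359738368
(4,2): OLD=107054585980733/549755813888 → NEW=255, ERR=-33133146560707/549755813888
(4,3): OLD=932907254865363/8796093022208 → NEW=0, ERR=932907254865363/8796093022208
(4,4): OLD=27195022404663877/140737488355328 → NEW=255, ERR=-8693037125944763/140737488355328
(5,0): OLD=78623809506905/549755813888 → NEW=255, ERR=-61563923034535/549755813888
(5,1): OLD=563345827012875/4398046511104 → NEW=255, ERR=-558156033318645/4398046511104
(5,2): OLD=16514514752798243/140737488355328 → NEW=0, ERR=16514514752798243/140737488355328
(5,3): OLD=128427289284348973/562949953421312 → NEW=255, ERR=-15124948838085587/562949953421312
(5,4): OLD=1212115361429706591/9007199254740992 → NEW=255, ERR=-1084720448529246369/9007199254740992
(6,0): OLD=9655248837484809/70368744177664 → NEW=255, ERR=-8288780927819511/70368744177664
(6,1): OLD=242766447359183047/2251799813685248 → NEW=0, ERR=242766447359183047/2251799813685248
(6,2): OLD=9759010440414761085/36028797018963968 → NEW=255, ERR=571667200578949245/36028797018963968
(6,3): OLD=101629682364791383839/576460752303423488 → NEW=255, ERR=-45367809472581605601/576460752303423488
(6,4): OLD=1146054505849615891609/9223372036854775808 → NEW=0, ERR=1146054505849615891609/9223372036854775808
Output grid:
  Row 0: .....  (5 black, running=5)
  Row 1: .....  (5 black, running=10)
  Row 2: #.#.#  (2 black, running=12)
  Row 3: .#.#.  (3 black, running=15)
  Row 4: #.#.#  (2 black, running=17)
  Row 5: ##.##  (1 black, running=18)
  Row 6: #.##.  (2 black, running=20)

Answer: 20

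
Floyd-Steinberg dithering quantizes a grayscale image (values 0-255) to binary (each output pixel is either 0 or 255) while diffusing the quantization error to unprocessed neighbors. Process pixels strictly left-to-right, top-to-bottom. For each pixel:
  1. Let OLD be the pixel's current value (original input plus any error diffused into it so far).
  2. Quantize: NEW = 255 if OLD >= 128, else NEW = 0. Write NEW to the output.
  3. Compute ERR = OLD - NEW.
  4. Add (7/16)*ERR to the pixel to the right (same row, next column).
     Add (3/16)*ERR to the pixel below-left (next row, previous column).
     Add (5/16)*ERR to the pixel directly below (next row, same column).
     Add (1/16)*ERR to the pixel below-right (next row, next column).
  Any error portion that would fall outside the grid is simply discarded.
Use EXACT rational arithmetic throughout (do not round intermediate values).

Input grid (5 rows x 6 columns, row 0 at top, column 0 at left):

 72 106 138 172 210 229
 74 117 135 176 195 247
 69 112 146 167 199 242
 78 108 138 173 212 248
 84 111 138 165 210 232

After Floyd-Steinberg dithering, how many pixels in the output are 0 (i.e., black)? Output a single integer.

(0,0): OLD=72 → NEW=0, ERR=72
(0,1): OLD=275/2 → NEW=255, ERR=-235/2
(0,2): OLD=2771/32 → NEW=0, ERR=2771/32
(0,3): OLD=107461/512 → NEW=255, ERR=-23099/512
(0,4): OLD=1558627/8192 → NEW=255, ERR=-530333/8192
(0,5): OLD=26303157/131072 → NEW=255, ERR=-7120203/131072
(1,0): OLD=2383/32 → NEW=0, ERR=2383/32
(1,1): OLD=34201/256 → NEW=255, ERR=-31079/256
(1,2): OLD=763037/8192 → NEW=0, ERR=763037/8192
(1,3): OLD=6420097/32768 → NEW=255, ERR=-1935743/32768
(1,4): OLD=285043243/2097152 → NEW=255, ERR=-249730517/2097152
(1,5): OLD=5834449597/33554432 → NEW=255, ERR=-2721930563/33554432
(2,0): OLD=284707/4096 → NEW=0, ERR=284707/4096
(2,1): OLD=16592481/131072 → NEW=0, ERR=16592481/131072
(2,2): OLD=444233155/2097152 → NEW=255, ERR=-90540605/2097152
(2,3): OLD=1898257035/16777216 → NEW=0, ERR=1898257035/16777216
(2,4): OLD=103286476097/536870912 → NEW=255, ERR=-33615606463/536870912
(2,5): OLD=1561769468631/8589934592 → NEW=255, ERR=-628663852329/8589934592
(3,0): OLD=258908419/2097152 → NEW=0, ERR=258908419/2097152
(3,1): OLD=3318892119/16777216 → NEW=255, ERR=-959297961/16777216
(3,2): OLD=17262995837/134217728 → NEW=255, ERR=-16962524803/134217728
(3,3): OLD=1190803901263/8589934592 → NEW=255, ERR=-999629419697/8589934592
(3,4): OLD=9268159863039/68719476736 → NEW=255, ERR=-8255306704641/68719476736
(3,5): OLD=185442385035537/1099511627776 → NEW=255, ERR=-94933080047343/1099511627776
(4,0): OLD=30027021181/268435456 → NEW=0, ERR=30027021181/268435456
(4,1): OLD=541551810057/4294967296 → NEW=0, ERR=541551810057/4294967296
(4,2): OLD=17630244167851/137438953472 → NEW=255, ERR=-17416688967509/137438953472
(4,3): OLD=94050195191639/2199023255552 → NEW=0, ERR=94050195191639/2199023255552
(4,4): OLD=5900716820527143/35184372088832 → NEW=255, ERR=-3071298062125017/35184372088832
(4,5): OLD=89689292918518193/562949953421312 → NEW=255, ERR=-53862945203916367/562949953421312
Output grid:
  Row 0: .#.###  (2 black, running=2)
  Row 1: .#.###  (2 black, running=4)
  Row 2: ..#.##  (3 black, running=7)
  Row 3: .#####  (1 black, running=8)
  Row 4: ..#.##  (3 black, running=11)

Answer: 11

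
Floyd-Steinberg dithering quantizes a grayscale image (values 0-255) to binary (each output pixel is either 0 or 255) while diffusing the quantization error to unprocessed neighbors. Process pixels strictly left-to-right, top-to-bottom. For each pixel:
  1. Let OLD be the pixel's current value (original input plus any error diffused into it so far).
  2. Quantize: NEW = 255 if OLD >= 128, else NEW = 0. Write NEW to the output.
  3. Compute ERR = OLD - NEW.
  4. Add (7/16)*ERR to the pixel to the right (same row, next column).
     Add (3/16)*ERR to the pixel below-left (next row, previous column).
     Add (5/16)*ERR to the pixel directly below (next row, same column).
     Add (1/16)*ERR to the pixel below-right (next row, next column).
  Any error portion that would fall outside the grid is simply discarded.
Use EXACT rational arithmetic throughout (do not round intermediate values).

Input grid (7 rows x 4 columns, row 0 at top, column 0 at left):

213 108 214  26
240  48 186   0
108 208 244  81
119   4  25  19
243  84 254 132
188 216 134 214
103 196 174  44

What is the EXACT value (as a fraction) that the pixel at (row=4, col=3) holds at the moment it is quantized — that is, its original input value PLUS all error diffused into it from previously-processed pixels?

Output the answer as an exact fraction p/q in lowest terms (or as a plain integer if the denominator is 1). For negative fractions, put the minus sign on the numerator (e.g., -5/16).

(0,0): OLD=213 → NEW=255, ERR=-42
(0,1): OLD=717/8 → NEW=0, ERR=717/8
(0,2): OLD=32411/128 → NEW=255, ERR=-229/128
(0,3): OLD=51645/2048 → NEW=0, ERR=51645/2048
(1,0): OLD=31191/128 → NEW=255, ERR=-1449/128
(1,1): OLD=69729/1024 → NEW=0, ERR=69729/1024
(1,2): OLD=7391221/32768 → NEW=255, ERR=-964619/32768
(1,3): OLD=-2679357/524288 → NEW=0, ERR=-2679357/524288
(2,0): OLD=1920699/16384 → NEW=0, ERR=1920699/16384
(2,1): OLD=143833529/524288 → NEW=255, ERR=10140089/524288
(2,2): OLD=258536829/1048576 → NEW=255, ERR=-8850051/1048576
(2,3): OLD=1239342761/16777216 → NEW=0, ERR=1239342761/16777216
(3,0): OLD=1335976459/8388608 → NEW=255, ERR=-803118581/8388608
(3,1): OLD=-3502755371/134217728 → NEW=0, ERR=-3502755371/134217728
(3,2): OLD=55843860011/2147483648 → NEW=0, ERR=55843860011/2147483648
(3,3): OLD=1818796511661/34359738368 → NEW=0, ERR=1818796511661/34359738368
(4,0): OLD=447080773871/2147483648 → NEW=255, ERR=-100527556369/2147483648
(4,1): OLD=932118960973/17179869184 → NEW=0, ERR=932118960973/17179869184
(4,2): OLD=161714835142061/549755813888 → NEW=255, ERR=21527102600621/549755813888
(4,3): OLD=1471573746231499/8796093022208 → NEW=255, ERR=-771429974431541/8796093022208
Target (4,3): original=132, with diffused error = 1471573746231499/8796093022208

Answer: 1471573746231499/8796093022208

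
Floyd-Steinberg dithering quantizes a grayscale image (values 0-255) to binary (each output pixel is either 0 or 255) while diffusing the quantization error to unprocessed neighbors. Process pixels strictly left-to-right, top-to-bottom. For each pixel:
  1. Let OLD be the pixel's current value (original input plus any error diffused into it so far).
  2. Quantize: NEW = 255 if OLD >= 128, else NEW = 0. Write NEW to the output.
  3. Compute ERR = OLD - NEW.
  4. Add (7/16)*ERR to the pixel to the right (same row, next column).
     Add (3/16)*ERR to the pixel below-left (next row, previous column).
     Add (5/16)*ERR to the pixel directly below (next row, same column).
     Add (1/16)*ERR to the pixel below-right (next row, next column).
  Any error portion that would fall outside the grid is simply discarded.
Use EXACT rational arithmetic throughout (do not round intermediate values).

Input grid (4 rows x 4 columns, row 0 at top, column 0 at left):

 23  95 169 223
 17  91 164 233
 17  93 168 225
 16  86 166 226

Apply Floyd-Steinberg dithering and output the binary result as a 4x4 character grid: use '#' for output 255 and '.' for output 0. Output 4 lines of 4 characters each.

Answer: ..##
.#.#
..##
..##

Derivation:
(0,0): OLD=23 → NEW=0, ERR=23
(0,1): OLD=1681/16 → NEW=0, ERR=1681/16
(0,2): OLD=55031/256 → NEW=255, ERR=-10249/256
(0,3): OLD=841665/4096 → NEW=255, ERR=-202815/4096
(1,0): OLD=11235/256 → NEW=0, ERR=11235/256
(1,1): OLD=280501/2048 → NEW=255, ERR=-241739/2048
(1,2): OLD=6365529/65536 → NEW=0, ERR=6365529/65536
(1,3): OLD=270027967/1048576 → NEW=255, ERR=2641087/1048576
(2,0): OLD=281239/32768 → NEW=0, ERR=281239/32768
(2,1): OLD=84749421/1048576 → NEW=0, ERR=84749421/1048576
(2,2): OLD=475651681/2097152 → NEW=255, ERR=-59122079/2097152
(2,3): OLD=7366000445/33554432 → NEW=255, ERR=-1190379715/33554432
(3,0): OLD=567681959/16777216 → NEW=0, ERR=567681959/16777216
(3,1): OLD=32564241081/268435456 → NEW=0, ERR=32564241081/268435456
(3,2): OLD=896202866759/4294967296 → NEW=255, ERR=-199013793721/4294967296
(3,3): OLD=13254580150897/68719476736 → NEW=255, ERR=-4268886416783/68719476736
Row 0: ..##
Row 1: .#.#
Row 2: ..##
Row 3: ..##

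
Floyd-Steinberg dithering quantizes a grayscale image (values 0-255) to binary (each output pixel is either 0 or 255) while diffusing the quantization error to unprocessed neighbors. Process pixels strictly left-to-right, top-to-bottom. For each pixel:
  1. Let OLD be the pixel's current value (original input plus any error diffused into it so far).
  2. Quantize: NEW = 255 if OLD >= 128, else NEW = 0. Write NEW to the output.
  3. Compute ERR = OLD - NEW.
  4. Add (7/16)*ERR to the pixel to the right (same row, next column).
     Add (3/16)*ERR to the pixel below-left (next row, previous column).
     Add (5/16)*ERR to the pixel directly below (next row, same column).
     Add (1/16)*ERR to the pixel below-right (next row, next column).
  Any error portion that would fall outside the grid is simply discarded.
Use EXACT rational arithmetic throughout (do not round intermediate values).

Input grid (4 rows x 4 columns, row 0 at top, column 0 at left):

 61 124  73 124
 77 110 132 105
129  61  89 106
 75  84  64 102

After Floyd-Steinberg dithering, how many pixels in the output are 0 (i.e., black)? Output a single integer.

(0,0): OLD=61 → NEW=0, ERR=61
(0,1): OLD=2411/16 → NEW=255, ERR=-1669/16
(0,2): OLD=7005/256 → NEW=0, ERR=7005/256
(0,3): OLD=556939/4096 → NEW=255, ERR=-487541/4096
(1,0): OLD=19585/256 → NEW=0, ERR=19585/256
(1,1): OLD=245383/2048 → NEW=0, ERR=245383/2048
(1,2): OLD=10756627/65536 → NEW=255, ERR=-5955053/65536
(1,3): OLD=31205109/1048576 → NEW=0, ERR=31205109/1048576
(2,0): OLD=5746621/32768 → NEW=255, ERR=-2609219/32768
(2,1): OLD=53843951/1048576 → NEW=0, ERR=53843951/1048576
(2,2): OLD=201615883/2097152 → NEW=0, ERR=201615883/2097152
(2,3): OLD=5089570367/33554432 → NEW=255, ERR=-3466809793/33554432
(3,0): OLD=1002348013/16777216 → NEW=0, ERR=1002348013/16777216
(3,1): OLD=37375391539/268435456 → NEW=255, ERR=-31075649741/268435456
(3,2): OLD=116963140301/4294967296 → NEW=0, ERR=116963140301/4294967296
(3,3): OLD=6022279670043/68719476736 → NEW=0, ERR=6022279670043/68719476736
Output grid:
  Row 0: .#.#  (2 black, running=2)
  Row 1: ..#.  (3 black, running=5)
  Row 2: #..#  (2 black, running=7)
  Row 3: .#..  (3 black, running=10)

Answer: 10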